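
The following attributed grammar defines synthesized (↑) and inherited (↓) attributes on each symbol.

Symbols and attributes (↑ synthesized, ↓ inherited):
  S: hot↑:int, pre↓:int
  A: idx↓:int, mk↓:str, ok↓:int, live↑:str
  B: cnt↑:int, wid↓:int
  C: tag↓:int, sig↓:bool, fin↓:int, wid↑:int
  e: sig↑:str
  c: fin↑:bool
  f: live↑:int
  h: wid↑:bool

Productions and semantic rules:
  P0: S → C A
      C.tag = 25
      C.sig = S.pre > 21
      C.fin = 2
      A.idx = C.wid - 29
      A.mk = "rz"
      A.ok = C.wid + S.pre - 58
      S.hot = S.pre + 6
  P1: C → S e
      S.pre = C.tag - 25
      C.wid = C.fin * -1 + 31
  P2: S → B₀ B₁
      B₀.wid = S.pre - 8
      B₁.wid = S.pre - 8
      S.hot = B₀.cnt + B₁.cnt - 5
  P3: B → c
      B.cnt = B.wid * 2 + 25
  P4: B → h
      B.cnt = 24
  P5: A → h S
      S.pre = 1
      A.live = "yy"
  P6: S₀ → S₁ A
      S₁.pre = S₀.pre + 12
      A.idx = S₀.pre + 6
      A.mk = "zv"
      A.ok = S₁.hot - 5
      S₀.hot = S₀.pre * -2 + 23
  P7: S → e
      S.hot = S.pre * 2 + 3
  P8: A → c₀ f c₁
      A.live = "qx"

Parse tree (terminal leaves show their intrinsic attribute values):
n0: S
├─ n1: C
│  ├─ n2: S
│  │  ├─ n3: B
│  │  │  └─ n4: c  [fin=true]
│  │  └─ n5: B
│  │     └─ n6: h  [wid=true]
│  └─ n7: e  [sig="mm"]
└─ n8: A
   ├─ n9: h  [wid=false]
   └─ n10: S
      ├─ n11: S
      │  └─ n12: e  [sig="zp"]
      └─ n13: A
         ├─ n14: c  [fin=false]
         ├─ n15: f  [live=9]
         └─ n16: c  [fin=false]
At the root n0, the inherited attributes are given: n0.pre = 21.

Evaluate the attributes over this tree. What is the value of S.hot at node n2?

28

1. n0.pre = 21  [given at root]
2. n1.tag = 25  [25]
3. n1.sig = false  [S.pre > 21]
4. n1.fin = 2  [2]
5. n2.pre = 0  [C.tag - 25]
6. n3.wid = -8  [S.pre - 8]
7. n4.fin = true  [terminal]
8. n3.cnt = 9  [B.wid * 2 + 25]
9. n5.wid = -8  [S.pre - 8]
10. n6.wid = true  [terminal]
11. n5.cnt = 24  [24]
12. n2.hot = 28  [B₀.cnt + B₁.cnt - 5]
13. n7.sig = "mm"  [terminal]
14. n1.wid = 29  [C.fin * -1 + 31]
15. n8.idx = 0  [C.wid - 29]
16. n8.mk = "rz"  ["rz"]
17. n8.ok = -8  [C.wid + S.pre - 58]
18. n9.wid = false  [terminal]
19. n10.pre = 1  [1]
20. n11.pre = 13  [S₀.pre + 12]
21. n12.sig = "zp"  [terminal]
22. n11.hot = 29  [S.pre * 2 + 3]
23. n13.idx = 7  [S₀.pre + 6]
24. n13.mk = "zv"  ["zv"]
25. n13.ok = 24  [S₁.hot - 5]
26. n14.fin = false  [terminal]
27. n15.live = 9  [terminal]
28. n16.fin = false  [terminal]
29. n13.live = "qx"  ["qx"]
30. n10.hot = 21  [S₀.pre * -2 + 23]
31. n8.live = "yy"  ["yy"]
32. n0.hot = 27  [S.pre + 6]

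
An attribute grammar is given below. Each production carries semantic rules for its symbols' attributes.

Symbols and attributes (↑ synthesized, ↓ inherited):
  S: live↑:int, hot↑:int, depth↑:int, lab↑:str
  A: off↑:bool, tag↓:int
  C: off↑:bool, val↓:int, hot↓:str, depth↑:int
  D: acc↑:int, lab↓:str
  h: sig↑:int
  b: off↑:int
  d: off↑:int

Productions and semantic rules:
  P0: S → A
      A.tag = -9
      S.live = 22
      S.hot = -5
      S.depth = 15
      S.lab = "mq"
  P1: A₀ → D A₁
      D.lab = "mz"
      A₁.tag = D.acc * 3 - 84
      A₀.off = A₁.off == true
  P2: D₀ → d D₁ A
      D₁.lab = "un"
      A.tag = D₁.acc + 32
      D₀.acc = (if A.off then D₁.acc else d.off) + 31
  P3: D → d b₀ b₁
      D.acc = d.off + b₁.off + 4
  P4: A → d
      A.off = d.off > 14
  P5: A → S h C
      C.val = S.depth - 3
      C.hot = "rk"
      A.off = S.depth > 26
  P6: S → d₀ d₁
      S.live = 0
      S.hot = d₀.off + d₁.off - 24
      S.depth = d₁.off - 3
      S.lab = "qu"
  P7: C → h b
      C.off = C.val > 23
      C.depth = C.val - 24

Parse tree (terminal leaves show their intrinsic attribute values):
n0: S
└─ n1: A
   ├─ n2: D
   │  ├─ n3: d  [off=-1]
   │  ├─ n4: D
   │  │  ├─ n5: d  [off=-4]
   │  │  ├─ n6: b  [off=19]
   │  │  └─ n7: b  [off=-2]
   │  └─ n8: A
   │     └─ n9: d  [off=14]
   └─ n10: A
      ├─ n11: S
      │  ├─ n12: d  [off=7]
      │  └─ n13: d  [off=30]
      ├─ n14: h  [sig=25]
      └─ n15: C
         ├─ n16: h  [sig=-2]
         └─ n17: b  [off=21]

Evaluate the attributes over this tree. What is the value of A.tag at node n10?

1. n1.tag = -9  [-9]
2. n2.lab = "mz"  ["mz"]
3. n3.off = -1  [terminal]
4. n4.lab = "un"  ["un"]
5. n5.off = -4  [terminal]
6. n6.off = 19  [terminal]
7. n7.off = -2  [terminal]
8. n4.acc = -2  [d.off + b₁.off + 4]
9. n8.tag = 30  [D₁.acc + 32]
10. n9.off = 14  [terminal]
11. n8.off = false  [d.off > 14]
12. n2.acc = 30  [(if A.off then D₁.acc else d.off) + 31]
13. n10.tag = 6  [D.acc * 3 - 84]
14. n12.off = 7  [terminal]
15. n13.off = 30  [terminal]
16. n11.live = 0  [0]
17. n11.hot = 13  [d₀.off + d₁.off - 24]
18. n11.depth = 27  [d₁.off - 3]
19. n11.lab = "qu"  ["qu"]
20. n14.sig = 25  [terminal]
21. n15.val = 24  [S.depth - 3]
22. n15.hot = "rk"  ["rk"]
23. n16.sig = -2  [terminal]
24. n17.off = 21  [terminal]
25. n15.off = true  [C.val > 23]
26. n15.depth = 0  [C.val - 24]
27. n10.off = true  [S.depth > 26]
28. n1.off = true  [A₁.off == true]
29. n0.live = 22  [22]
30. n0.hot = -5  [-5]
31. n0.depth = 15  [15]
32. n0.lab = "mq"  ["mq"]

6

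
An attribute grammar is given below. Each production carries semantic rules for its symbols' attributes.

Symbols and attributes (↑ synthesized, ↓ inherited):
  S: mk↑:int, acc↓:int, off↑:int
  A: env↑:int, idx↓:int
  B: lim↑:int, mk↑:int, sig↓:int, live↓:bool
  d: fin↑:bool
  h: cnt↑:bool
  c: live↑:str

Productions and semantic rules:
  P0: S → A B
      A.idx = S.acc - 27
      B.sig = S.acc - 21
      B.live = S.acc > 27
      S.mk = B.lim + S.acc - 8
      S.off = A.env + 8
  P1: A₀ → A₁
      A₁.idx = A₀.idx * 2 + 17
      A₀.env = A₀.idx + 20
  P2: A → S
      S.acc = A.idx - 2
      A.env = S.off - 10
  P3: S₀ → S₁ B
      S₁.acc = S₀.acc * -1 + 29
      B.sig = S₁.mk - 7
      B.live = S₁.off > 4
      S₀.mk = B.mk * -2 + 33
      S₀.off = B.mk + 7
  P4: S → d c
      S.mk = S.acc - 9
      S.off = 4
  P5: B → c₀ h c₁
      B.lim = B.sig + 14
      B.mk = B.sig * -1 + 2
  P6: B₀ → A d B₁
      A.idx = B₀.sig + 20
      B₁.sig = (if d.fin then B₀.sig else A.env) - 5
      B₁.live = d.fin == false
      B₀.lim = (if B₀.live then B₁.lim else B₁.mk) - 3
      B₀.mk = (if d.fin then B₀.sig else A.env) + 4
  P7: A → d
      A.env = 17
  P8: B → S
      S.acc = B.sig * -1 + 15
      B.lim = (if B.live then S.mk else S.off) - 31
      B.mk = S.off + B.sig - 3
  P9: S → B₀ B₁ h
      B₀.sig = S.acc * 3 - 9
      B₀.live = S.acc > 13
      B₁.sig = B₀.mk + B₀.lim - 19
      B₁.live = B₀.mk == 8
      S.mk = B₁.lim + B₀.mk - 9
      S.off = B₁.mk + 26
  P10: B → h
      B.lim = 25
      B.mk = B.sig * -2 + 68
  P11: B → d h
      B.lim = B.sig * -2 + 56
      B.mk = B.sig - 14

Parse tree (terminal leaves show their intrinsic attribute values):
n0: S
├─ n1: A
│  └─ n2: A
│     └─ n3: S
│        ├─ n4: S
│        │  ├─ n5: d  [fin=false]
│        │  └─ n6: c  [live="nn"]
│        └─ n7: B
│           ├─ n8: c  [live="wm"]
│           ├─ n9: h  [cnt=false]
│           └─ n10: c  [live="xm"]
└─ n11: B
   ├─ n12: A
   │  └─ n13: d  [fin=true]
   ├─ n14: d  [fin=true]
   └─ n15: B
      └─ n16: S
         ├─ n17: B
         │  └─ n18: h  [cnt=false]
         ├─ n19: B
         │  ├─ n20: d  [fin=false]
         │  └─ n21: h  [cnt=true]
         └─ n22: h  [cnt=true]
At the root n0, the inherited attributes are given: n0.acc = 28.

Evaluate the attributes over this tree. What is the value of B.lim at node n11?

1. n0.acc = 28  [given at root]
2. n1.idx = 1  [S.acc - 27]
3. n2.idx = 19  [A₀.idx * 2 + 17]
4. n3.acc = 17  [A.idx - 2]
5. n4.acc = 12  [S₀.acc * -1 + 29]
6. n5.fin = false  [terminal]
7. n6.live = "nn"  [terminal]
8. n4.mk = 3  [S.acc - 9]
9. n4.off = 4  [4]
10. n7.sig = -4  [S₁.mk - 7]
11. n7.live = false  [S₁.off > 4]
12. n8.live = "wm"  [terminal]
13. n9.cnt = false  [terminal]
14. n10.live = "xm"  [terminal]
15. n7.lim = 10  [B.sig + 14]
16. n7.mk = 6  [B.sig * -1 + 2]
17. n3.mk = 21  [B.mk * -2 + 33]
18. n3.off = 13  [B.mk + 7]
19. n2.env = 3  [S.off - 10]
20. n1.env = 21  [A₀.idx + 20]
21. n11.sig = 7  [S.acc - 21]
22. n11.live = true  [S.acc > 27]
23. n12.idx = 27  [B₀.sig + 20]
24. n13.fin = true  [terminal]
25. n12.env = 17  [17]
26. n14.fin = true  [terminal]
27. n15.sig = 2  [(if d.fin then B₀.sig else A.env) - 5]
28. n15.live = false  [d.fin == false]
29. n16.acc = 13  [B.sig * -1 + 15]
30. n17.sig = 30  [S.acc * 3 - 9]
31. n17.live = false  [S.acc > 13]
32. n18.cnt = false  [terminal]
33. n17.lim = 25  [25]
34. n17.mk = 8  [B.sig * -2 + 68]
35. n19.sig = 14  [B₀.mk + B₀.lim - 19]
36. n19.live = true  [B₀.mk == 8]
37. n20.fin = false  [terminal]
38. n21.cnt = true  [terminal]
39. n19.lim = 28  [B.sig * -2 + 56]
40. n19.mk = 0  [B.sig - 14]
41. n22.cnt = true  [terminal]
42. n16.mk = 27  [B₁.lim + B₀.mk - 9]
43. n16.off = 26  [B₁.mk + 26]
44. n15.lim = -5  [(if B.live then S.mk else S.off) - 31]
45. n15.mk = 25  [S.off + B.sig - 3]
46. n11.lim = -8  [(if B₀.live then B₁.lim else B₁.mk) - 3]
47. n11.mk = 11  [(if d.fin then B₀.sig else A.env) + 4]
48. n0.mk = 12  [B.lim + S.acc - 8]
49. n0.off = 29  [A.env + 8]

-8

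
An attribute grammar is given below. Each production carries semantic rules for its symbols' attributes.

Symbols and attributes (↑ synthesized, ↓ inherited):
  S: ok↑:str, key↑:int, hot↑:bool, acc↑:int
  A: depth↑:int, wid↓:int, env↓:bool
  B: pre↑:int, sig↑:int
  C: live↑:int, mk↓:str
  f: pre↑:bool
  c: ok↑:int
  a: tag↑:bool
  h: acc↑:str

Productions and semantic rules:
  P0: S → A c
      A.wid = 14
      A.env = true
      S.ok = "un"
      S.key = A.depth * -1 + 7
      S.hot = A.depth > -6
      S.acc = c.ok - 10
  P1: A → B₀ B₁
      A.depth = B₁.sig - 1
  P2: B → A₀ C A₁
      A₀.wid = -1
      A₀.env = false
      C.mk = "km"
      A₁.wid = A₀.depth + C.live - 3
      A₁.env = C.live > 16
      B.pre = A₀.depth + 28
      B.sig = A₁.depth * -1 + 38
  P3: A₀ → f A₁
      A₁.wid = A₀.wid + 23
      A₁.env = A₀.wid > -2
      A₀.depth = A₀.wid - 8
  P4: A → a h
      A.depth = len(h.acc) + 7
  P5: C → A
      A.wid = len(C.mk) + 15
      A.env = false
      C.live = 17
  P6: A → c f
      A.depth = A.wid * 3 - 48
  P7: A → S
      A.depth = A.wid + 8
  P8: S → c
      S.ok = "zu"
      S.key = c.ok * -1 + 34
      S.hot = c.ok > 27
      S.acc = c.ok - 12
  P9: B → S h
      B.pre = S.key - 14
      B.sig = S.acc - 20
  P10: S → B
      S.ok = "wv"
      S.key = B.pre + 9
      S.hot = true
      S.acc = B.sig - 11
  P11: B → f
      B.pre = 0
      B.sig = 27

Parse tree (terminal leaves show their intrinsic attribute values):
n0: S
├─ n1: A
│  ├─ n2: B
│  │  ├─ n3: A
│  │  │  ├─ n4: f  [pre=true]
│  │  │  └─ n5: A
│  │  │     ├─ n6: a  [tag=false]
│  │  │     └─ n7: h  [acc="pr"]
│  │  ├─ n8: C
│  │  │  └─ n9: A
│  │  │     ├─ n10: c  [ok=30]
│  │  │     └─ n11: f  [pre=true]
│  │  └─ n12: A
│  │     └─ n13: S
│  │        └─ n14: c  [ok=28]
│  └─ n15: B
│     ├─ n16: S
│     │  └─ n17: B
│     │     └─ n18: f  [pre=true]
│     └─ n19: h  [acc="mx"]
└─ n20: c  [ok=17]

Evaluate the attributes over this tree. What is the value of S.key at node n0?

12

1. n1.wid = 14  [14]
2. n1.env = true  [true]
3. n3.wid = -1  [-1]
4. n3.env = false  [false]
5. n4.pre = true  [terminal]
6. n5.wid = 22  [A₀.wid + 23]
7. n5.env = true  [A₀.wid > -2]
8. n6.tag = false  [terminal]
9. n7.acc = "pr"  [terminal]
10. n5.depth = 9  [len(h.acc) + 7]
11. n3.depth = -9  [A₀.wid - 8]
12. n8.mk = "km"  ["km"]
13. n9.wid = 17  [len(C.mk) + 15]
14. n9.env = false  [false]
15. n10.ok = 30  [terminal]
16. n11.pre = true  [terminal]
17. n9.depth = 3  [A.wid * 3 - 48]
18. n8.live = 17  [17]
19. n12.wid = 5  [A₀.depth + C.live - 3]
20. n12.env = true  [C.live > 16]
21. n14.ok = 28  [terminal]
22. n13.ok = "zu"  ["zu"]
23. n13.key = 6  [c.ok * -1 + 34]
24. n13.hot = true  [c.ok > 27]
25. n13.acc = 16  [c.ok - 12]
26. n12.depth = 13  [A.wid + 8]
27. n2.pre = 19  [A₀.depth + 28]
28. n2.sig = 25  [A₁.depth * -1 + 38]
29. n18.pre = true  [terminal]
30. n17.pre = 0  [0]
31. n17.sig = 27  [27]
32. n16.ok = "wv"  ["wv"]
33. n16.key = 9  [B.pre + 9]
34. n16.hot = true  [true]
35. n16.acc = 16  [B.sig - 11]
36. n19.acc = "mx"  [terminal]
37. n15.pre = -5  [S.key - 14]
38. n15.sig = -4  [S.acc - 20]
39. n1.depth = -5  [B₁.sig - 1]
40. n20.ok = 17  [terminal]
41. n0.ok = "un"  ["un"]
42. n0.key = 12  [A.depth * -1 + 7]
43. n0.hot = true  [A.depth > -6]
44. n0.acc = 7  [c.ok - 10]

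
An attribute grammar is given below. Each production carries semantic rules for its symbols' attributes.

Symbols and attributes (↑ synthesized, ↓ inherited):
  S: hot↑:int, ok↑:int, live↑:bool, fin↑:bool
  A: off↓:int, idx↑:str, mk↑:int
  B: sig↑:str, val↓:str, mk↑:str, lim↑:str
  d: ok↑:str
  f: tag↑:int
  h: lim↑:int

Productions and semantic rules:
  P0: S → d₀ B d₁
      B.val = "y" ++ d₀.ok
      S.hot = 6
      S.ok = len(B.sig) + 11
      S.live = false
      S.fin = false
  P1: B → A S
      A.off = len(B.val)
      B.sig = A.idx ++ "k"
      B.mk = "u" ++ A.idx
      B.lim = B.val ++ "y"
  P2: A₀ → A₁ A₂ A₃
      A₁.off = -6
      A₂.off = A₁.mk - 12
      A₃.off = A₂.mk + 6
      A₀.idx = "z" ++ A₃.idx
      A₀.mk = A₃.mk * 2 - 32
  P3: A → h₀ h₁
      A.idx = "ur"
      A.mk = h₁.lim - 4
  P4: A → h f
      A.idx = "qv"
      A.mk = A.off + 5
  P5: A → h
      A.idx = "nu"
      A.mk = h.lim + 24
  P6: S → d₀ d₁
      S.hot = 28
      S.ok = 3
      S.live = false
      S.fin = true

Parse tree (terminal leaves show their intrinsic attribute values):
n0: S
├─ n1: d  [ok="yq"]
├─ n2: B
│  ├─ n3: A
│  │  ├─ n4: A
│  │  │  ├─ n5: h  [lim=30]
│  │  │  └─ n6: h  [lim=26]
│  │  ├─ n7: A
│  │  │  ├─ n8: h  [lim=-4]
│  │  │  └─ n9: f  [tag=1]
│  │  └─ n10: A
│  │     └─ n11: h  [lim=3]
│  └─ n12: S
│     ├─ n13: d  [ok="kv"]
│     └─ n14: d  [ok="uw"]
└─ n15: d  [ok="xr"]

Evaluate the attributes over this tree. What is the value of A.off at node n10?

21

1. n1.ok = "yq"  [terminal]
2. n2.val = "yyq"  ["y" ++ d₀.ok]
3. n3.off = 3  [len(B.val)]
4. n4.off = -6  [-6]
5. n5.lim = 30  [terminal]
6. n6.lim = 26  [terminal]
7. n4.idx = "ur"  ["ur"]
8. n4.mk = 22  [h₁.lim - 4]
9. n7.off = 10  [A₁.mk - 12]
10. n8.lim = -4  [terminal]
11. n9.tag = 1  [terminal]
12. n7.idx = "qv"  ["qv"]
13. n7.mk = 15  [A.off + 5]
14. n10.off = 21  [A₂.mk + 6]
15. n11.lim = 3  [terminal]
16. n10.idx = "nu"  ["nu"]
17. n10.mk = 27  [h.lim + 24]
18. n3.idx = "znu"  ["z" ++ A₃.idx]
19. n3.mk = 22  [A₃.mk * 2 - 32]
20. n13.ok = "kv"  [terminal]
21. n14.ok = "uw"  [terminal]
22. n12.hot = 28  [28]
23. n12.ok = 3  [3]
24. n12.live = false  [false]
25. n12.fin = true  [true]
26. n2.sig = "znuk"  [A.idx ++ "k"]
27. n2.mk = "uznu"  ["u" ++ A.idx]
28. n2.lim = "yyqy"  [B.val ++ "y"]
29. n15.ok = "xr"  [terminal]
30. n0.hot = 6  [6]
31. n0.ok = 15  [len(B.sig) + 11]
32. n0.live = false  [false]
33. n0.fin = false  [false]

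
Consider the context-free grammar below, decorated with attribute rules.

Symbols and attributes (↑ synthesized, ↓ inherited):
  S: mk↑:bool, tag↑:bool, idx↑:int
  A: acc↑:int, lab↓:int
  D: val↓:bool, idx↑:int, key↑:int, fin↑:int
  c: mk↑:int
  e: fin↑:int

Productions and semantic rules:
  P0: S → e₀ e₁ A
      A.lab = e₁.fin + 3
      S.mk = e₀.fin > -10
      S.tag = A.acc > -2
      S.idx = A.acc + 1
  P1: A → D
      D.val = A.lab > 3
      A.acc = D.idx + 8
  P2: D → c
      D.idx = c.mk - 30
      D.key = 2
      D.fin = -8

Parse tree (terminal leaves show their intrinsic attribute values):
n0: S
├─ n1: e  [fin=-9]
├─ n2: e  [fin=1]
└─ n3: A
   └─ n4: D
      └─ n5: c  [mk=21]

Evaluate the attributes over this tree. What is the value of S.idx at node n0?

0

1. n1.fin = -9  [terminal]
2. n2.fin = 1  [terminal]
3. n3.lab = 4  [e₁.fin + 3]
4. n4.val = true  [A.lab > 3]
5. n5.mk = 21  [terminal]
6. n4.idx = -9  [c.mk - 30]
7. n4.key = 2  [2]
8. n4.fin = -8  [-8]
9. n3.acc = -1  [D.idx + 8]
10. n0.mk = true  [e₀.fin > -10]
11. n0.tag = true  [A.acc > -2]
12. n0.idx = 0  [A.acc + 1]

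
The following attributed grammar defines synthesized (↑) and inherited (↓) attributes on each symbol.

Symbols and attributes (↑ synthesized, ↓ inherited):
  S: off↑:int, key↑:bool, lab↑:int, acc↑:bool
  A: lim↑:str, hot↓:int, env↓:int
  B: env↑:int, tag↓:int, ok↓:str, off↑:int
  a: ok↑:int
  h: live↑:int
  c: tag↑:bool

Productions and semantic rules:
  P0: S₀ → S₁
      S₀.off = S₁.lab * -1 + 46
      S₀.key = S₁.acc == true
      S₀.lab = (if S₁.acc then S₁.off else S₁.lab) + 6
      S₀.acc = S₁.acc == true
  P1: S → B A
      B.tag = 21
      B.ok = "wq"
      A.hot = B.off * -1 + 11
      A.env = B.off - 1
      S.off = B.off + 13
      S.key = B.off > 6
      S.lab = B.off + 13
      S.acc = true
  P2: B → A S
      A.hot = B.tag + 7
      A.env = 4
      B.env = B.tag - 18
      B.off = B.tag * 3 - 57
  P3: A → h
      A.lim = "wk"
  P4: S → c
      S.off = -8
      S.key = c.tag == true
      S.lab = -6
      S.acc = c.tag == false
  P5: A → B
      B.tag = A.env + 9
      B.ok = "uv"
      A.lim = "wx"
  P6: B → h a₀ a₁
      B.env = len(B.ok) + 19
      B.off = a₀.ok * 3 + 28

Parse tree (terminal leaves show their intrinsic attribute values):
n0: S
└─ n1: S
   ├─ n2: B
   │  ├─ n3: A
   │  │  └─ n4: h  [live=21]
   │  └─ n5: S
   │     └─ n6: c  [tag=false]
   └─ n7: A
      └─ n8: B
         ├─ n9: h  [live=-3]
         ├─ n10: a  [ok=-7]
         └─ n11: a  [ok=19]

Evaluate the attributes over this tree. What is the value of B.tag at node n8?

1. n2.tag = 21  [21]
2. n2.ok = "wq"  ["wq"]
3. n3.hot = 28  [B.tag + 7]
4. n3.env = 4  [4]
5. n4.live = 21  [terminal]
6. n3.lim = "wk"  ["wk"]
7. n6.tag = false  [terminal]
8. n5.off = -8  [-8]
9. n5.key = false  [c.tag == true]
10. n5.lab = -6  [-6]
11. n5.acc = true  [c.tag == false]
12. n2.env = 3  [B.tag - 18]
13. n2.off = 6  [B.tag * 3 - 57]
14. n7.hot = 5  [B.off * -1 + 11]
15. n7.env = 5  [B.off - 1]
16. n8.tag = 14  [A.env + 9]
17. n8.ok = "uv"  ["uv"]
18. n9.live = -3  [terminal]
19. n10.ok = -7  [terminal]
20. n11.ok = 19  [terminal]
21. n8.env = 21  [len(B.ok) + 19]
22. n8.off = 7  [a₀.ok * 3 + 28]
23. n7.lim = "wx"  ["wx"]
24. n1.off = 19  [B.off + 13]
25. n1.key = false  [B.off > 6]
26. n1.lab = 19  [B.off + 13]
27. n1.acc = true  [true]
28. n0.off = 27  [S₁.lab * -1 + 46]
29. n0.key = true  [S₁.acc == true]
30. n0.lab = 25  [(if S₁.acc then S₁.off else S₁.lab) + 6]
31. n0.acc = true  [S₁.acc == true]

14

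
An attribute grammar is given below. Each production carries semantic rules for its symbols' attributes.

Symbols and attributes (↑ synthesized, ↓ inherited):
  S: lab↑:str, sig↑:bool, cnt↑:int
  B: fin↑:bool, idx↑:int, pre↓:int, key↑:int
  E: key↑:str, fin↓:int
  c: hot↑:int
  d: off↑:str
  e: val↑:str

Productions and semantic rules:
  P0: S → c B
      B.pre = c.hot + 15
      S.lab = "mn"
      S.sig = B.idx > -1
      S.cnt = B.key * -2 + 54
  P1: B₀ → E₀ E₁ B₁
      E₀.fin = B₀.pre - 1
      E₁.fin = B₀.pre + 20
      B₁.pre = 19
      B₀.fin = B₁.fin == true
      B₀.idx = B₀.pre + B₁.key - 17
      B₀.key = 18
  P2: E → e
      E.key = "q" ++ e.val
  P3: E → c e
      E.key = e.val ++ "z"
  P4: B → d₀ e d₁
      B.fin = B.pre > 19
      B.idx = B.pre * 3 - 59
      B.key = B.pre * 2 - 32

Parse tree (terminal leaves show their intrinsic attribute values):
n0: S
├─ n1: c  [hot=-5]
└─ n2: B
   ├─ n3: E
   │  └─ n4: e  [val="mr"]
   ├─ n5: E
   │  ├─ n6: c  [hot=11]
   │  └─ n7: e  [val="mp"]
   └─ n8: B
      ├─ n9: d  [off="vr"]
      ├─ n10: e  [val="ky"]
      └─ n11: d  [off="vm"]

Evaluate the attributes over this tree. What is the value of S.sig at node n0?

1. n1.hot = -5  [terminal]
2. n2.pre = 10  [c.hot + 15]
3. n3.fin = 9  [B₀.pre - 1]
4. n4.val = "mr"  [terminal]
5. n3.key = "qmr"  ["q" ++ e.val]
6. n5.fin = 30  [B₀.pre + 20]
7. n6.hot = 11  [terminal]
8. n7.val = "mp"  [terminal]
9. n5.key = "mpz"  [e.val ++ "z"]
10. n8.pre = 19  [19]
11. n9.off = "vr"  [terminal]
12. n10.val = "ky"  [terminal]
13. n11.off = "vm"  [terminal]
14. n8.fin = false  [B.pre > 19]
15. n8.idx = -2  [B.pre * 3 - 59]
16. n8.key = 6  [B.pre * 2 - 32]
17. n2.fin = false  [B₁.fin == true]
18. n2.idx = -1  [B₀.pre + B₁.key - 17]
19. n2.key = 18  [18]
20. n0.lab = "mn"  ["mn"]
21. n0.sig = false  [B.idx > -1]
22. n0.cnt = 18  [B.key * -2 + 54]

false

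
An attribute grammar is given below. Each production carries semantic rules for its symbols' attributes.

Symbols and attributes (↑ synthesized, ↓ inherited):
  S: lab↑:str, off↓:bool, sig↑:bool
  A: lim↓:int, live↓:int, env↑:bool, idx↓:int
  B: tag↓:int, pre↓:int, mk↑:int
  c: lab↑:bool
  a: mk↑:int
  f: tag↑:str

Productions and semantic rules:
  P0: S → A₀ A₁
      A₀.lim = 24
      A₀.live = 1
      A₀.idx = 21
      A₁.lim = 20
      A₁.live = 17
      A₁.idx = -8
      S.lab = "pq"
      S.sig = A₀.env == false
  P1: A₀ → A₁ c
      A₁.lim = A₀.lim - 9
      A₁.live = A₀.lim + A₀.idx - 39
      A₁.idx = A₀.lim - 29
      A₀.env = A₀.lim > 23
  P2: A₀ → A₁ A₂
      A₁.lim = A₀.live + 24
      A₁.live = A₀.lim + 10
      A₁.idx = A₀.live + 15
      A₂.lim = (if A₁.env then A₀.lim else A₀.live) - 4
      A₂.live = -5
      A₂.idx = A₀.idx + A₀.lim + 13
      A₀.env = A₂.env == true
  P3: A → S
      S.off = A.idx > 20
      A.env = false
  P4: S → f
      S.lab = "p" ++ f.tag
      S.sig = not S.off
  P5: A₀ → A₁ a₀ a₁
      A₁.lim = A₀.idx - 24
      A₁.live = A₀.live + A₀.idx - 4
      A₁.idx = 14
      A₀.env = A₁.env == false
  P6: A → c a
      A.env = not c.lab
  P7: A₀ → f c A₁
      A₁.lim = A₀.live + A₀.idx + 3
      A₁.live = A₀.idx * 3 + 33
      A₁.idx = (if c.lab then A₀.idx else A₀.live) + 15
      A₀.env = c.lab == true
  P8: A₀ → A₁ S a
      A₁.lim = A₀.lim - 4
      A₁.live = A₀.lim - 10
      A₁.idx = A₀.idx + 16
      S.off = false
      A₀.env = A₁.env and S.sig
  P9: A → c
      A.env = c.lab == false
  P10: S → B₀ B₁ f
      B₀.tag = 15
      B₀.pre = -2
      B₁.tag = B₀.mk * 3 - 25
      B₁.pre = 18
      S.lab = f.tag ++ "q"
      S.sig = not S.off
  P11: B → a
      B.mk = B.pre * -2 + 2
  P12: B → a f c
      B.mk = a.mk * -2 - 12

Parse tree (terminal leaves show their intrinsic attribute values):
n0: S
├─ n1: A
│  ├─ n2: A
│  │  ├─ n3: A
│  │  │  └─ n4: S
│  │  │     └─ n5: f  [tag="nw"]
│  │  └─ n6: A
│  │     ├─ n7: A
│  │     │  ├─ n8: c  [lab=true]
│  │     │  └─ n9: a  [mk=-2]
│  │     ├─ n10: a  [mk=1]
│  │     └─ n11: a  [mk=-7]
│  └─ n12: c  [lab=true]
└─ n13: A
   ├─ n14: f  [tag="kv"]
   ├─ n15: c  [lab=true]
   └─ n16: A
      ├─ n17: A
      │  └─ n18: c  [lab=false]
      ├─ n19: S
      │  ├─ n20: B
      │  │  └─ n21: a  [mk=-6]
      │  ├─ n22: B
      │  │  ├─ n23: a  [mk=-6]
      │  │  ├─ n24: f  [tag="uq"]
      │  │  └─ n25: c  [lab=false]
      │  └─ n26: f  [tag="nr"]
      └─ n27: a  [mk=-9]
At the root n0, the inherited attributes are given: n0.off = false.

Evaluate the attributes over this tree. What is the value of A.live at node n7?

1. n0.off = false  [given at root]
2. n1.lim = 24  [24]
3. n1.live = 1  [1]
4. n1.idx = 21  [21]
5. n2.lim = 15  [A₀.lim - 9]
6. n2.live = 6  [A₀.lim + A₀.idx - 39]
7. n2.idx = -5  [A₀.lim - 29]
8. n3.lim = 30  [A₀.live + 24]
9. n3.live = 25  [A₀.lim + 10]
10. n3.idx = 21  [A₀.live + 15]
11. n4.off = true  [A.idx > 20]
12. n5.tag = "nw"  [terminal]
13. n4.lab = "pnw"  ["p" ++ f.tag]
14. n4.sig = false  [not S.off]
15. n3.env = false  [false]
16. n6.lim = 2  [(if A₁.env then A₀.lim else A₀.live) - 4]
17. n6.live = -5  [-5]
18. n6.idx = 23  [A₀.idx + A₀.lim + 13]
19. n7.lim = -1  [A₀.idx - 24]
20. n7.live = 14  [A₀.live + A₀.idx - 4]
21. n7.idx = 14  [14]
22. n8.lab = true  [terminal]
23. n9.mk = -2  [terminal]
24. n7.env = false  [not c.lab]
25. n10.mk = 1  [terminal]
26. n11.mk = -7  [terminal]
27. n6.env = true  [A₁.env == false]
28. n2.env = true  [A₂.env == true]
29. n12.lab = true  [terminal]
30. n1.env = true  [A₀.lim > 23]
31. n13.lim = 20  [20]
32. n13.live = 17  [17]
33. n13.idx = -8  [-8]
34. n14.tag = "kv"  [terminal]
35. n15.lab = true  [terminal]
36. n16.lim = 12  [A₀.live + A₀.idx + 3]
37. n16.live = 9  [A₀.idx * 3 + 33]
38. n16.idx = 7  [(if c.lab then A₀.idx else A₀.live) + 15]
39. n17.lim = 8  [A₀.lim - 4]
40. n17.live = 2  [A₀.lim - 10]
41. n17.idx = 23  [A₀.idx + 16]
42. n18.lab = false  [terminal]
43. n17.env = true  [c.lab == false]
44. n19.off = false  [false]
45. n20.tag = 15  [15]
46. n20.pre = -2  [-2]
47. n21.mk = -6  [terminal]
48. n20.mk = 6  [B.pre * -2 + 2]
49. n22.tag = -7  [B₀.mk * 3 - 25]
50. n22.pre = 18  [18]
51. n23.mk = -6  [terminal]
52. n24.tag = "uq"  [terminal]
53. n25.lab = false  [terminal]
54. n22.mk = 0  [a.mk * -2 - 12]
55. n26.tag = "nr"  [terminal]
56. n19.lab = "nrq"  [f.tag ++ "q"]
57. n19.sig = true  [not S.off]
58. n27.mk = -9  [terminal]
59. n16.env = true  [A₁.env and S.sig]
60. n13.env = true  [c.lab == true]
61. n0.lab = "pq"  ["pq"]
62. n0.sig = false  [A₀.env == false]

14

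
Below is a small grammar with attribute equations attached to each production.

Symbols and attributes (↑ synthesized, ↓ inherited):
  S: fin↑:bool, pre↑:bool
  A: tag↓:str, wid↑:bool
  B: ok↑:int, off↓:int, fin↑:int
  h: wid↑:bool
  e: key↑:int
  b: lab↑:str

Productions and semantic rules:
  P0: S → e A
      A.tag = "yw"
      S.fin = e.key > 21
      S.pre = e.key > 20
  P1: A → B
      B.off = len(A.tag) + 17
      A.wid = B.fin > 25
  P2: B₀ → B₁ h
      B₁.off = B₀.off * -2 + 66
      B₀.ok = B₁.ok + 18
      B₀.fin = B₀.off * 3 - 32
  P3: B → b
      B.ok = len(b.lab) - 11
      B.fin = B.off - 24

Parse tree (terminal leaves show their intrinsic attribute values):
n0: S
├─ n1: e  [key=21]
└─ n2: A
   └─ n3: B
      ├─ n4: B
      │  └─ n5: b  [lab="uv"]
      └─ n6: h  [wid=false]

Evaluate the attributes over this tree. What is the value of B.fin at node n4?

4

1. n1.key = 21  [terminal]
2. n2.tag = "yw"  ["yw"]
3. n3.off = 19  [len(A.tag) + 17]
4. n4.off = 28  [B₀.off * -2 + 66]
5. n5.lab = "uv"  [terminal]
6. n4.ok = -9  [len(b.lab) - 11]
7. n4.fin = 4  [B.off - 24]
8. n6.wid = false  [terminal]
9. n3.ok = 9  [B₁.ok + 18]
10. n3.fin = 25  [B₀.off * 3 - 32]
11. n2.wid = false  [B.fin > 25]
12. n0.fin = false  [e.key > 21]
13. n0.pre = true  [e.key > 20]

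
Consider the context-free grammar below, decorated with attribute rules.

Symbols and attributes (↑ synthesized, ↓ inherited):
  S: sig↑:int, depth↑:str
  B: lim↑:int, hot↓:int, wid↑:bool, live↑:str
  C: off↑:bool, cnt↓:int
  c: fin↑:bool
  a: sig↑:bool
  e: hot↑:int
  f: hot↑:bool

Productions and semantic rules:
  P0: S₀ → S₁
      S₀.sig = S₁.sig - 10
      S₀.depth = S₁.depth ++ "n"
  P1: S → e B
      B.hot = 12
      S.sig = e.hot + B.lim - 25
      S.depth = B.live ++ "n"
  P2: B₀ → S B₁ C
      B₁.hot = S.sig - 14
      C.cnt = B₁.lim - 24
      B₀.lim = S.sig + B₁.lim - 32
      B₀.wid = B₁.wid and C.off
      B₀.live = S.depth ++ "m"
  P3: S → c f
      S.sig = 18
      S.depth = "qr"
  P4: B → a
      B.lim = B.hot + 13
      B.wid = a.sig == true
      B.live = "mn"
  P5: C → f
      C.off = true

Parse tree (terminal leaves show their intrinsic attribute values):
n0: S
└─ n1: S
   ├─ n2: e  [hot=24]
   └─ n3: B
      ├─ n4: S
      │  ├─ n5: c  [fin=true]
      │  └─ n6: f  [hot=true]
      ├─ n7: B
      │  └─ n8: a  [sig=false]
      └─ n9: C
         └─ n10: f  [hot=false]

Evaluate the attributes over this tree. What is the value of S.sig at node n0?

1. n2.hot = 24  [terminal]
2. n3.hot = 12  [12]
3. n5.fin = true  [terminal]
4. n6.hot = true  [terminal]
5. n4.sig = 18  [18]
6. n4.depth = "qr"  ["qr"]
7. n7.hot = 4  [S.sig - 14]
8. n8.sig = false  [terminal]
9. n7.lim = 17  [B.hot + 13]
10. n7.wid = false  [a.sig == true]
11. n7.live = "mn"  ["mn"]
12. n9.cnt = -7  [B₁.lim - 24]
13. n10.hot = false  [terminal]
14. n9.off = true  [true]
15. n3.lim = 3  [S.sig + B₁.lim - 32]
16. n3.wid = false  [B₁.wid and C.off]
17. n3.live = "qrm"  [S.depth ++ "m"]
18. n1.sig = 2  [e.hot + B.lim - 25]
19. n1.depth = "qrmn"  [B.live ++ "n"]
20. n0.sig = -8  [S₁.sig - 10]
21. n0.depth = "qrmnn"  [S₁.depth ++ "n"]

-8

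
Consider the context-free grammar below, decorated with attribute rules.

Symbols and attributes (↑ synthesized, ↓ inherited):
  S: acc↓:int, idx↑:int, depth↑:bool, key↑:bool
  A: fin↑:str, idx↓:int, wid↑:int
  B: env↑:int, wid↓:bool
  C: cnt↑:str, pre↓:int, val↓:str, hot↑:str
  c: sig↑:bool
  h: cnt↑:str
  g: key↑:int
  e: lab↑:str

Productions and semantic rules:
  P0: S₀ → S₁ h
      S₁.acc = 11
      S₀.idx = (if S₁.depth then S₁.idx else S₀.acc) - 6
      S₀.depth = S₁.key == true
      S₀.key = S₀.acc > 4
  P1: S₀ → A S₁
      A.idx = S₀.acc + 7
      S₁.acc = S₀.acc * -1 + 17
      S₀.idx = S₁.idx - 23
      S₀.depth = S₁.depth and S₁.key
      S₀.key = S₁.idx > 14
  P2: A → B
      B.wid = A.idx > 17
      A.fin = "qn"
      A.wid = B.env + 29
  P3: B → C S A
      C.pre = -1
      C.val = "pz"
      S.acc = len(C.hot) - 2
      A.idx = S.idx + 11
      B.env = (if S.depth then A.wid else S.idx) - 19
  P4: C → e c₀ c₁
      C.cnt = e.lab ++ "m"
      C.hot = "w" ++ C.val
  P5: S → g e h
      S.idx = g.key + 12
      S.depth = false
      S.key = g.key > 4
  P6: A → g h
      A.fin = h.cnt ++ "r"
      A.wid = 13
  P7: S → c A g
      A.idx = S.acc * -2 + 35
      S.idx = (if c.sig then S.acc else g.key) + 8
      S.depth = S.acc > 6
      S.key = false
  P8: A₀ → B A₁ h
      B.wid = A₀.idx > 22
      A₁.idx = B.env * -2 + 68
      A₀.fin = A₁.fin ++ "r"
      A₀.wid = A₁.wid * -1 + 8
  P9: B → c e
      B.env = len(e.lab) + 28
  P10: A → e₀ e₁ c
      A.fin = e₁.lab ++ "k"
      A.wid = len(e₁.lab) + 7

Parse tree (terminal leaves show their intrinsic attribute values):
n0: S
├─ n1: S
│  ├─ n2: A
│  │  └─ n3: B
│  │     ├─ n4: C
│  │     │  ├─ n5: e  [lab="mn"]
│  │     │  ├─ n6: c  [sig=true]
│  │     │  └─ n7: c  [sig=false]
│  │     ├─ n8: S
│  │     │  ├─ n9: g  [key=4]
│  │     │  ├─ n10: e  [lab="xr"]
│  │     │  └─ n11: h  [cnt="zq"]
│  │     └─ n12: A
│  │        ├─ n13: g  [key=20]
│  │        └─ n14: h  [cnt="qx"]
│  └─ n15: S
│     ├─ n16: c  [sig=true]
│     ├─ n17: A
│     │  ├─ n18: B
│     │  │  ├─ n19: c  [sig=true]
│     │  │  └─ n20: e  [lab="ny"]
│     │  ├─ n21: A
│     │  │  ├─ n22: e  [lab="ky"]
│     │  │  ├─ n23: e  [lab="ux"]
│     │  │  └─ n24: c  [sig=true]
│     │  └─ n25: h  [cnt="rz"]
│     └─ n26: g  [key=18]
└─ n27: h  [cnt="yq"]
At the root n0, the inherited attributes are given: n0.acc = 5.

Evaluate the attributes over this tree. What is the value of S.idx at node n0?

1. n0.acc = 5  [given at root]
2. n1.acc = 11  [11]
3. n2.idx = 18  [S₀.acc + 7]
4. n3.wid = true  [A.idx > 17]
5. n4.pre = -1  [-1]
6. n4.val = "pz"  ["pz"]
7. n5.lab = "mn"  [terminal]
8. n6.sig = true  [terminal]
9. n7.sig = false  [terminal]
10. n4.cnt = "mnm"  [e.lab ++ "m"]
11. n4.hot = "wpz"  ["w" ++ C.val]
12. n8.acc = 1  [len(C.hot) - 2]
13. n9.key = 4  [terminal]
14. n10.lab = "xr"  [terminal]
15. n11.cnt = "zq"  [terminal]
16. n8.idx = 16  [g.key + 12]
17. n8.depth = false  [false]
18. n8.key = false  [g.key > 4]
19. n12.idx = 27  [S.idx + 11]
20. n13.key = 20  [terminal]
21. n14.cnt = "qx"  [terminal]
22. n12.fin = "qxr"  [h.cnt ++ "r"]
23. n12.wid = 13  [13]
24. n3.env = -3  [(if S.depth then A.wid else S.idx) - 19]
25. n2.fin = "qn"  ["qn"]
26. n2.wid = 26  [B.env + 29]
27. n15.acc = 6  [S₀.acc * -1 + 17]
28. n16.sig = true  [terminal]
29. n17.idx = 23  [S.acc * -2 + 35]
30. n18.wid = true  [A₀.idx > 22]
31. n19.sig = true  [terminal]
32. n20.lab = "ny"  [terminal]
33. n18.env = 30  [len(e.lab) + 28]
34. n21.idx = 8  [B.env * -2 + 68]
35. n22.lab = "ky"  [terminal]
36. n23.lab = "ux"  [terminal]
37. n24.sig = true  [terminal]
38. n21.fin = "uxk"  [e₁.lab ++ "k"]
39. n21.wid = 9  [len(e₁.lab) + 7]
40. n25.cnt = "rz"  [terminal]
41. n17.fin = "uxkr"  [A₁.fin ++ "r"]
42. n17.wid = -1  [A₁.wid * -1 + 8]
43. n26.key = 18  [terminal]
44. n15.idx = 14  [(if c.sig then S.acc else g.key) + 8]
45. n15.depth = false  [S.acc > 6]
46. n15.key = false  [false]
47. n1.idx = -9  [S₁.idx - 23]
48. n1.depth = false  [S₁.depth and S₁.key]
49. n1.key = false  [S₁.idx > 14]
50. n27.cnt = "yq"  [terminal]
51. n0.idx = -1  [(if S₁.depth then S₁.idx else S₀.acc) - 6]
52. n0.depth = false  [S₁.key == true]
53. n0.key = true  [S₀.acc > 4]

-1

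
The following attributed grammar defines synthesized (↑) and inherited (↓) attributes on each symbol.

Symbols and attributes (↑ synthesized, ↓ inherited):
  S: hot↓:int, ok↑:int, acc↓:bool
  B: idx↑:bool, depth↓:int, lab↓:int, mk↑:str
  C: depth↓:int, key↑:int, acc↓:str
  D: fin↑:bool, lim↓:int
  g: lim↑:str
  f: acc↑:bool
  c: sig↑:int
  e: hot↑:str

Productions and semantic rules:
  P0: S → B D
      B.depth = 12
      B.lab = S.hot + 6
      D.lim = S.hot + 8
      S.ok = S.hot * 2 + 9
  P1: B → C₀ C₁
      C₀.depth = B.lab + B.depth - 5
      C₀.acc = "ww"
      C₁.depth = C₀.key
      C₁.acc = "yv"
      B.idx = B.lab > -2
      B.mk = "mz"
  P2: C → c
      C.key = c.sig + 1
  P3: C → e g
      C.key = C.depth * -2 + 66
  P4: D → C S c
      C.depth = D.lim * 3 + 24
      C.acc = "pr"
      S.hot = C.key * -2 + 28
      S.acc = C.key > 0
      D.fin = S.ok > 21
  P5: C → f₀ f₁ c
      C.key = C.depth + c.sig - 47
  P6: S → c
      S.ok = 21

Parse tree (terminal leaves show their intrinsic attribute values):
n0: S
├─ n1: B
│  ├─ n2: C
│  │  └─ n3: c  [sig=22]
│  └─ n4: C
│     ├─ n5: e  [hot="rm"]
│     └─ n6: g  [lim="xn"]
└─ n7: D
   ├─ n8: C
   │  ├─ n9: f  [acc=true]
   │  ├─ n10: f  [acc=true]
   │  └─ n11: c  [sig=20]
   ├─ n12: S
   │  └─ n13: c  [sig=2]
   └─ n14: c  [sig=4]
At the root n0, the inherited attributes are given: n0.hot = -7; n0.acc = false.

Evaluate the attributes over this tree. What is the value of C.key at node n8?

1. n0.hot = -7  [given at root]
2. n0.acc = false  [given at root]
3. n1.depth = 12  [12]
4. n1.lab = -1  [S.hot + 6]
5. n2.depth = 6  [B.lab + B.depth - 5]
6. n2.acc = "ww"  ["ww"]
7. n3.sig = 22  [terminal]
8. n2.key = 23  [c.sig + 1]
9. n4.depth = 23  [C₀.key]
10. n4.acc = "yv"  ["yv"]
11. n5.hot = "rm"  [terminal]
12. n6.lim = "xn"  [terminal]
13. n4.key = 20  [C.depth * -2 + 66]
14. n1.idx = true  [B.lab > -2]
15. n1.mk = "mz"  ["mz"]
16. n7.lim = 1  [S.hot + 8]
17. n8.depth = 27  [D.lim * 3 + 24]
18. n8.acc = "pr"  ["pr"]
19. n9.acc = true  [terminal]
20. n10.acc = true  [terminal]
21. n11.sig = 20  [terminal]
22. n8.key = 0  [C.depth + c.sig - 47]
23. n12.hot = 28  [C.key * -2 + 28]
24. n12.acc = false  [C.key > 0]
25. n13.sig = 2  [terminal]
26. n12.ok = 21  [21]
27. n14.sig = 4  [terminal]
28. n7.fin = false  [S.ok > 21]
29. n0.ok = -5  [S.hot * 2 + 9]

0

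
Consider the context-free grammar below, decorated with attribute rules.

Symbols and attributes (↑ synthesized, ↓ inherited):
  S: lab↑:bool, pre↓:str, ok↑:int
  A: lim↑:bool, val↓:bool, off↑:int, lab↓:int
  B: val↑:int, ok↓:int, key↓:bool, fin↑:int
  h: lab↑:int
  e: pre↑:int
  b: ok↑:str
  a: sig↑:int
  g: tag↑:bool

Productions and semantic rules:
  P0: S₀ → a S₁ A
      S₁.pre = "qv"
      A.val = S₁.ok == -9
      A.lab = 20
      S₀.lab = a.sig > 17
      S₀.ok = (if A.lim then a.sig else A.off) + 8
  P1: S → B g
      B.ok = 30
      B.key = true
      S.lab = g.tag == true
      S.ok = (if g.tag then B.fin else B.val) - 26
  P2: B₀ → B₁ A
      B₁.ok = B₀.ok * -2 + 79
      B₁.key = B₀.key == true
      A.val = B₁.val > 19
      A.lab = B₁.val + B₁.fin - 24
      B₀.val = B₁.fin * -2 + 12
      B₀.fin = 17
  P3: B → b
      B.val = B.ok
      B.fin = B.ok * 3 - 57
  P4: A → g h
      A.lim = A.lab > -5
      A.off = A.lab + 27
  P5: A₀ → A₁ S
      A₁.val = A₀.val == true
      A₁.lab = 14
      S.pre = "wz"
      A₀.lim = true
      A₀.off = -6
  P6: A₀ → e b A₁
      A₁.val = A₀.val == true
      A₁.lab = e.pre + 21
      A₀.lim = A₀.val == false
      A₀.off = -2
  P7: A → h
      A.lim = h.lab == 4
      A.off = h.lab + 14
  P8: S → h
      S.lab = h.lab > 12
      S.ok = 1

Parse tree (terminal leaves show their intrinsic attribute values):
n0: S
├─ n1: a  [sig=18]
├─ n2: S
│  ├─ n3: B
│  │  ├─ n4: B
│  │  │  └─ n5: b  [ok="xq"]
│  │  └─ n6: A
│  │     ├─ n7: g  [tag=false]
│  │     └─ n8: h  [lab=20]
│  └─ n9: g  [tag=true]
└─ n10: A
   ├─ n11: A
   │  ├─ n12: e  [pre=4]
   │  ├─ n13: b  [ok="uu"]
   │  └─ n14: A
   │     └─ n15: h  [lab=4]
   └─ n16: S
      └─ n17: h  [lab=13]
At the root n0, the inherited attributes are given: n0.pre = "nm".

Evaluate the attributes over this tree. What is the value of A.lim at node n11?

false

1. n0.pre = "nm"  [given at root]
2. n1.sig = 18  [terminal]
3. n2.pre = "qv"  ["qv"]
4. n3.ok = 30  [30]
5. n3.key = true  [true]
6. n4.ok = 19  [B₀.ok * -2 + 79]
7. n4.key = true  [B₀.key == true]
8. n5.ok = "xq"  [terminal]
9. n4.val = 19  [B.ok]
10. n4.fin = 0  [B.ok * 3 - 57]
11. n6.val = false  [B₁.val > 19]
12. n6.lab = -5  [B₁.val + B₁.fin - 24]
13. n7.tag = false  [terminal]
14. n8.lab = 20  [terminal]
15. n6.lim = false  [A.lab > -5]
16. n6.off = 22  [A.lab + 27]
17. n3.val = 12  [B₁.fin * -2 + 12]
18. n3.fin = 17  [17]
19. n9.tag = true  [terminal]
20. n2.lab = true  [g.tag == true]
21. n2.ok = -9  [(if g.tag then B.fin else B.val) - 26]
22. n10.val = true  [S₁.ok == -9]
23. n10.lab = 20  [20]
24. n11.val = true  [A₀.val == true]
25. n11.lab = 14  [14]
26. n12.pre = 4  [terminal]
27. n13.ok = "uu"  [terminal]
28. n14.val = true  [A₀.val == true]
29. n14.lab = 25  [e.pre + 21]
30. n15.lab = 4  [terminal]
31. n14.lim = true  [h.lab == 4]
32. n14.off = 18  [h.lab + 14]
33. n11.lim = false  [A₀.val == false]
34. n11.off = -2  [-2]
35. n16.pre = "wz"  ["wz"]
36. n17.lab = 13  [terminal]
37. n16.lab = true  [h.lab > 12]
38. n16.ok = 1  [1]
39. n10.lim = true  [true]
40. n10.off = -6  [-6]
41. n0.lab = true  [a.sig > 17]
42. n0.ok = 26  [(if A.lim then a.sig else A.off) + 8]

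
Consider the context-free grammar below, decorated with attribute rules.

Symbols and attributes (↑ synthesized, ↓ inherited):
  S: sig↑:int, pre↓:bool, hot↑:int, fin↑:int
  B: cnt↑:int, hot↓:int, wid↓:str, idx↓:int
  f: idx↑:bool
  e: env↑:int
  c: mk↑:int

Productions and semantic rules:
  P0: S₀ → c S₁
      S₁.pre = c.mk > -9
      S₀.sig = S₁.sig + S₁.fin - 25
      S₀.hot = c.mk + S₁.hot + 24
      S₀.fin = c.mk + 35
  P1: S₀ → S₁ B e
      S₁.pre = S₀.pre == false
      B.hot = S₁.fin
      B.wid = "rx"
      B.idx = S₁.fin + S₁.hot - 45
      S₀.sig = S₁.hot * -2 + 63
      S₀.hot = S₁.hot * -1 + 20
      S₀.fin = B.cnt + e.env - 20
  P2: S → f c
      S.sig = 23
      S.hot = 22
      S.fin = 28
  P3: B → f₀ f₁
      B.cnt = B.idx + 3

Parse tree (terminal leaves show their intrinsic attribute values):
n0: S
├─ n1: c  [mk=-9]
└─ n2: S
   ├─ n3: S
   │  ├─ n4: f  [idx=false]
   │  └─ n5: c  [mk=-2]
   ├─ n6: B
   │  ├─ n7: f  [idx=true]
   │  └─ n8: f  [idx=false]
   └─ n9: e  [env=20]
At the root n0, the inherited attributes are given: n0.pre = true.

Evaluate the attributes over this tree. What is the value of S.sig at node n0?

1. n0.pre = true  [given at root]
2. n1.mk = -9  [terminal]
3. n2.pre = false  [c.mk > -9]
4. n3.pre = true  [S₀.pre == false]
5. n4.idx = false  [terminal]
6. n5.mk = -2  [terminal]
7. n3.sig = 23  [23]
8. n3.hot = 22  [22]
9. n3.fin = 28  [28]
10. n6.hot = 28  [S₁.fin]
11. n6.wid = "rx"  ["rx"]
12. n6.idx = 5  [S₁.fin + S₁.hot - 45]
13. n7.idx = true  [terminal]
14. n8.idx = false  [terminal]
15. n6.cnt = 8  [B.idx + 3]
16. n9.env = 20  [terminal]
17. n2.sig = 19  [S₁.hot * -2 + 63]
18. n2.hot = -2  [S₁.hot * -1 + 20]
19. n2.fin = 8  [B.cnt + e.env - 20]
20. n0.sig = 2  [S₁.sig + S₁.fin - 25]
21. n0.hot = 13  [c.mk + S₁.hot + 24]
22. n0.fin = 26  [c.mk + 35]

2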